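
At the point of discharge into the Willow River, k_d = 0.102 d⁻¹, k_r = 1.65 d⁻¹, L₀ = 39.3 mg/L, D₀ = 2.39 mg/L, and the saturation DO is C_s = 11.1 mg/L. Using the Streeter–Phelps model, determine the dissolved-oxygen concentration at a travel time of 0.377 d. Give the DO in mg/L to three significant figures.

k_d L₀/(k_r−k_d) = 0.102×39.3/(1.65−0.102) = 4.009/1.548 = 2.590 mg/L.
e^(−k_d t) = e^(−0.102×0.3770) = 0.9623; e^(−k_r t) = e^(−1.65×0.3770) = 0.5368.
D = 2.590 × (0.9623 − 0.5368) + 2.39 × 0.5368 = 1.102 + 1.283 = 2.385 mg/L.
DO = C_s − D = 11.1 − 2.385 = 8.715 mg/L.

DO ≈ 8.72 mg/L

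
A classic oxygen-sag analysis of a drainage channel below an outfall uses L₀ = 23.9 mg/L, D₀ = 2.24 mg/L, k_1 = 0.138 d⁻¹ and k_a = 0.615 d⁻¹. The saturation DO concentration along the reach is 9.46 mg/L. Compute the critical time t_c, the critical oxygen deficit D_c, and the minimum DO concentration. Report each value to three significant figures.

t_c ≈ 2.31 d; D_c ≈ 3.90 mg/L; min DO ≈ 5.56 mg/L

With k_a/k_1 = 4.457 and 1 − D₀(k_a−k_1)/(k_1 L₀) = 0.6760,
t_c = ln(4.457 × 0.6760) / (0.615 − 0.138) = ln(3.013) / 0.4770 = 1.103/0.4770 = 2.312 d.
L(t_c) = L₀ e^(−k_1 t_c) = 23.9 × 0.7268 = 17.37 mg/L, and at the critical point k_a D_c = k_1 L, so D_c = (0.138/0.615) × 17.37 = 3.898 mg/L.
Minimum DO = C_s − D_c = 9.46 − 3.898 = 5.562 mg/L.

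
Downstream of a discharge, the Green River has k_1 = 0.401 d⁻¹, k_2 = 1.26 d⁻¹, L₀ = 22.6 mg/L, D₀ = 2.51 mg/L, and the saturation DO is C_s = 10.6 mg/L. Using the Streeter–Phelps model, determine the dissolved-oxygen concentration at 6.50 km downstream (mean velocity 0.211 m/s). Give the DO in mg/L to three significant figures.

DO ≈ 6.59 mg/L

Travel time t = x/v = 6.50 km / (0.211 m/s) = 6500 m / 0.211 m/s = 30810 s = 0.3565 d.
k_1 L₀/(k_2−k_1) = 0.401×22.6/(1.26−0.401) = 9.063/0.8590 = 10.55 mg/L.
e^(−k_1 t) = e^(−0.401×0.3565) = 0.8668; e^(−k_2 t) = e^(−1.26×0.3565) = 0.6381.
D = 10.55 × (0.8668 − 0.6381) + 2.51 × 0.6381 = 2.412 + 1.602 = 4.014 mg/L.
DO = C_s − D = 10.6 − 4.014 = 6.586 mg/L.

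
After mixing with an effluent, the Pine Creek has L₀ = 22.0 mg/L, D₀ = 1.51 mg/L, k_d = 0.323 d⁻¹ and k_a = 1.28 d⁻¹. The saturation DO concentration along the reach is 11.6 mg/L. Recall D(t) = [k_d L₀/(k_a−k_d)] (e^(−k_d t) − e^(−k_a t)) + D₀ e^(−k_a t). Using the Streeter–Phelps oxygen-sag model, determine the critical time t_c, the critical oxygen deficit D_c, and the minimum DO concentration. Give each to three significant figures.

t_c ≈ 1.20 d; D_c ≈ 3.77 mg/L; min DO ≈ 7.83 mg/L

At the critical point dD/dt = 0, so k_d L₀ e^(−k_d t) = k_a D. Substituting D(t) from the Streeter–Phelps equation and solving for t gives
t_c = ln[(k_a/k_d)(1 − D₀(k_a−k_d)/(k_d L₀))] / (k_a−k_d).
Here k_a−k_d = 0.9570 d⁻¹ and 1 − D₀(k_a−k_d)/(k_d L₀) = 1 − 1.51×0.9570/(0.323×22.0) = 0.7966, so
t_c = ln(3.963 × 0.7966) / 0.9570 = 1.150 / 0.9570 = 1.201 d.
L(t_c) = L₀ e^(−k_d t_c) = 22.0 × 0.6784 = 14.92 mg/L, and at the critical point k_a D_c = k_d L, so D_c = (0.323/1.28) × 14.92 = 3.766 mg/L.
Minimum DO = C_s − D_c = 11.6 − 3.766 = 7.834 mg/L.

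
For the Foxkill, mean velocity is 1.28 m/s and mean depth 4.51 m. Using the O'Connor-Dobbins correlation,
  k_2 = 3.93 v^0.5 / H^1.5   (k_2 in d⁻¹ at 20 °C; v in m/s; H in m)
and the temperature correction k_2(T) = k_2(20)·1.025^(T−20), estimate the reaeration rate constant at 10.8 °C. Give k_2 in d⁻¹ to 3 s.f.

k_2(20) = 3.93 × 1.28^0.5 / 4.51^1.5 = 3.93 × 1.131 / 9.578 = 0.4642 d⁻¹.
k_2(10.8) = 0.4642 × 1.025^(10.8−20) = 0.4642 × 0.7968 = 0.3699 d⁻¹.

k_2 ≈ 0.370 d⁻¹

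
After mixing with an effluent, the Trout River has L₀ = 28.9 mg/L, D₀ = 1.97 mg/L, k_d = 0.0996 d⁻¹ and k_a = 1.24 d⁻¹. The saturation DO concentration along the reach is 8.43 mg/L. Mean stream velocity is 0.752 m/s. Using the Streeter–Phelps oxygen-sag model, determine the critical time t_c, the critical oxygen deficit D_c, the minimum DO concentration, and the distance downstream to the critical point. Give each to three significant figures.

At the critical point dD/dt = 0, so k_d L₀ e^(−k_d t) = k_a D. Substituting D(t) from the Streeter–Phelps equation and solving for t gives
t_c = ln[(k_a/k_d)(1 − D₀(k_a−k_d)/(k_d L₀))] / (k_a−k_d).
Here k_a−k_d = 1.140 d⁻¹ and 1 − D₀(k_a−k_d)/(k_d L₀) = 1 − 1.97×1.140/(0.0996×28.9) = 0.2195, so
t_c = ln(12.45 × 0.2195) / 1.140 = 1.005 / 1.140 = 0.8816 d.
L(t_c) = L₀ e^(−k_d t_c) = 28.9 × 0.9159 = 26.47 mg/L, and at the critical point k_a D_c = k_d L, so D_c = (0.0996/1.24) × 26.47 = 2.126 mg/L.
Minimum DO = C_s − D_c = 8.43 − 2.126 = 6.304 mg/L.
x_c = v t_c = 0.752 m/s × 0.8816 d × 86400 s/d = 57280 m ≈ 57.3 km.

t_c ≈ 0.882 d; D_c ≈ 2.13 mg/L; min DO ≈ 6.30 mg/L; x_c ≈ 57.3 km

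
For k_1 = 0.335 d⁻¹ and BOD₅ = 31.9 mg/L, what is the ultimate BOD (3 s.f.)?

L₀ ≈ 39.3 mg/L

BOD₅ = L₀(1 − e^(−5k_1)) ⇒ L₀ = BOD₅ / (1 − e^(−5×0.335))
= 31.9 / (1 − 0.1873) = 31.9 / 0.8127 = 39.25 mg/L.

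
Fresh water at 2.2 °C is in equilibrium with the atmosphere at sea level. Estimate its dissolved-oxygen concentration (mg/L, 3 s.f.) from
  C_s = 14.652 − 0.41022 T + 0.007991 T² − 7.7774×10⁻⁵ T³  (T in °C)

C_s = 14.652 − 0.41022×2.2 + 0.007991×2.2² − 7.7774×10⁻⁵×2.2³ = 13.79 mg/L.

C_s ≈ 13.8 mg/L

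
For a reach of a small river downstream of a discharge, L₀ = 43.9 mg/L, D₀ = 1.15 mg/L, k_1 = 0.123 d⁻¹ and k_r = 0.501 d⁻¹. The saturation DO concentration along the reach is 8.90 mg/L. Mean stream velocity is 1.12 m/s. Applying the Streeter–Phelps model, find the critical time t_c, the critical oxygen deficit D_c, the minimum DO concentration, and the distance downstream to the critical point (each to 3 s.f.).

t_c ≈ 3.49 d; D_c ≈ 7.01 mg/L; min DO ≈ 1.89 mg/L; x_c ≈ 338 km

t_c = [1/(k_r−k_1)] ln[(k_r/k_1)(1 − D₀(k_r−k_1)/(k_1 L₀))]
= [1/(0.501−0.123)] ln[(0.501/0.123)(1 − 1.15×0.3780/(0.123×43.9))]
= (1/0.3780) ln[4.073 × 0.9195] = 2.646 × ln(3.745) = 2.646 × 1.320 = 3.493 d.
D_c = (k_1/k_r) L₀ e^(−k_1 t_c) = (0.123/0.501) × 43.9 × e^(−0.123×3.493) = 0.2455 × 43.9 × 0.6507 = 7.013 mg/L.
Minimum DO = C_s − D_c = 8.90 − 7.013 = 1.887 mg/L.
x_c = v t_c = 1.12 m/s × 3.493 d × 86400 s/d = 338000 m ≈ 338 km.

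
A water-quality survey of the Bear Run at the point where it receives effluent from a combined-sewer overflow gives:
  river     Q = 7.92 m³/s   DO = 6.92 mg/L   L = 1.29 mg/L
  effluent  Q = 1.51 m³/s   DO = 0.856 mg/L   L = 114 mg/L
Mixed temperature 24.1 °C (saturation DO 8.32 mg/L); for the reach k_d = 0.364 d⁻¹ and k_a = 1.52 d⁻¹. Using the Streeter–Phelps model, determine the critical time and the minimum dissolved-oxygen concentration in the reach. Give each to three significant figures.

Mixed DO = (7.92×6.92 + 1.51×0.856)/(7.92+1.51) = 56.10/9.430 = 5.949 mg/L.
Mixed L₀ = (7.92×1.29 + 1.51×114)/(9.430) = 182.4/9.430 = 19.34 mg/L.
Initial deficit D₀ = C_s − DO₀ = 8.32 − 5.949 = 2.371 mg/L.
t_c = (1/1.156) ln[(1.52/0.364)(1 − 2.371×1.156/(0.364×19.34))] = 0.8651 × ln(2.550) = 0.8097 d.
D_c = (0.364/1.52) × 19.34 × e^(−0.364×0.8097) = 0.2395 × 19.34 × 0.7447 = 3.449 mg/L.
Minimum DO = 8.32 − 3.449 = 4.871 mg/L.

t_c ≈ 0.810 d; minimum DO ≈ 4.87 mg/L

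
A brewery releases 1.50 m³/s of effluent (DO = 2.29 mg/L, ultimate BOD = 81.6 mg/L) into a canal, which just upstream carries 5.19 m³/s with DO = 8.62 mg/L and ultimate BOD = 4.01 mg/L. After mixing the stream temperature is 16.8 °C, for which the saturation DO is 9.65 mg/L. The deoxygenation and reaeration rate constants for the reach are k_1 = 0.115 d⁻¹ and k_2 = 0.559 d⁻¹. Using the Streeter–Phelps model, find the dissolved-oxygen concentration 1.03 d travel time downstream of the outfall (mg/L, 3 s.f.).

DO ≈ 6.47 mg/L

Mixed DO = (5.19×8.62 + 1.50×2.29)/(5.19+1.50) = 48.17/6.690 = 7.201 mg/L.
Mixed L₀ = (5.19×4.01 + 1.50×81.6)/(6.690) = 143.2/6.690 = 21.41 mg/L.
Initial deficit D₀ = C_s − DO₀ = 9.65 − 7.201 = 2.449 mg/L.
D(1.03) = [0.115×21.41/(0.559−0.115)](e^(−0.115×1.03) − e^(−0.559×1.03)) + 2.449 e^(−0.559×1.03)
= 5.545 × (0.8883 − 0.5623) + 2.449 × 0.5623 = 3.185 mg/L.
DO = 9.65 − 3.185 = 6.465 mg/L.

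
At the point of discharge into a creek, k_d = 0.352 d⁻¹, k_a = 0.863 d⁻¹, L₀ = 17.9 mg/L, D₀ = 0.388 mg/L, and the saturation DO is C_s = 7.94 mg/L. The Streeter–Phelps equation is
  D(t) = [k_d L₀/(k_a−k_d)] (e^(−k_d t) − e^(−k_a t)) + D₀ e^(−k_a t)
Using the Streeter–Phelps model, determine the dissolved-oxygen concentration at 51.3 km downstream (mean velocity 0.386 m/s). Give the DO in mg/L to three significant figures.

DO ≈ 3.93 mg/L

Travel time t = x/v = 51.3 km / (0.386 m/s) = 51300 m / 0.386 m/s = 132900 s = 1.538 d.
k_d L₀/(k_a−k_d) = 0.352×17.9/(0.863−0.352) = 6.301/0.5110 = 12.33 mg/L.
e^(−k_d t) = e^(−0.352×1.538) = 0.5819; e^(−k_a t) = e^(−0.863×1.538) = 0.2651.
D = 12.33 × (0.5819 − 0.2651) + 0.388 × 0.2651 = 3.906 + 0.1029 = 4.009 mg/L.
DO = C_s − D = 7.94 − 4.009 = 3.931 mg/L.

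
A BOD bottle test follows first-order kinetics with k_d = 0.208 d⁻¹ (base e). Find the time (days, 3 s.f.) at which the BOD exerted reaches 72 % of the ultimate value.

y/L₀ = 1 − e^(−k_d t) = 0.72 ⇒ e^(−k_d t) = 0.280
t = −ln(0.280) / 0.208 = 1.273 / 0.208 = 6.120 d.

t ≈ 6.12 d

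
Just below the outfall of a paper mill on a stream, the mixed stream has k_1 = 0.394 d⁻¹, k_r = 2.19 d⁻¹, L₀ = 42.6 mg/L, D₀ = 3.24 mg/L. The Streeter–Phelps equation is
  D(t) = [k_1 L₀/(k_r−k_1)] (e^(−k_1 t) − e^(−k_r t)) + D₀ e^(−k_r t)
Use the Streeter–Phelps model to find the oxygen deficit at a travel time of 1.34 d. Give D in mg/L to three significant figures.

D ≈ 5.19 mg/L

k_1 L₀/(k_r−k_1) = 0.394×42.6/(2.19−0.394) = 16.78/1.796 = 9.345 mg/L.
e^(−k_1 t) = e^(−0.394×1.340) = 0.5898; e^(−k_r t) = e^(−2.19×1.340) = 0.05315.
D = 9.345 × (0.5898 − 0.05315) + 3.24 × 0.05315 = 5.015 + 0.1722 = 5.187 mg/L.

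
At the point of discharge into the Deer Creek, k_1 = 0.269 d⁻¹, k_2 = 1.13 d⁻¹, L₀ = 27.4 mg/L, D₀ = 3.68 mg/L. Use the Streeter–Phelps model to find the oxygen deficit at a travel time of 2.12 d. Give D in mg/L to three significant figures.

k_1 L₀/(k_2−k_1) = 0.269×27.4/(1.13−0.269) = 7.371/0.8610 = 8.561 mg/L.
e^(−k_1 t) = e^(−0.269×2.120) = 0.5654; e^(−k_2 t) = e^(−1.13×2.120) = 0.09112.
D = 8.561 × (0.5654 − 0.09112) + 3.68 × 0.09112 = 4.060 + 0.3353 = 4.395 mg/L.

D ≈ 4.40 mg/L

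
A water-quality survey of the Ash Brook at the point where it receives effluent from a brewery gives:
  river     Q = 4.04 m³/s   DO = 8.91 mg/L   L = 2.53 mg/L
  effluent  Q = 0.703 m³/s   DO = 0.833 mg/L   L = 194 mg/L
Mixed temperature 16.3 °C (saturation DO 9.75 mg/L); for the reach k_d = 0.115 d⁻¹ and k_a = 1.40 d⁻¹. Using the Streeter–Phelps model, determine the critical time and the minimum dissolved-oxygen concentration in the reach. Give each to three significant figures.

t_c ≈ 0.907 d; minimum DO ≈ 7.46 mg/L

Mixed DO = (4.04×8.91 + 0.703×0.833)/(4.04+0.703) = 36.58/4.743 = 7.713 mg/L.
Mixed L₀ = (4.04×2.53 + 0.703×194)/(4.743) = 146.6/4.743 = 30.91 mg/L.
Initial deficit D₀ = C_s − DO₀ = 9.75 − 7.713 = 2.037 mg/L.
t_c = (1/1.285) ln[(1.40/0.115)(1 − 2.037×1.285/(0.115×30.91))] = 0.7782 × ln(3.208) = 0.9072 d.
D_c = (0.115/1.40) × 30.91 × e^(−0.115×0.9072) = 0.08214 × 30.91 × 0.9009 = 2.287 mg/L.
Minimum DO = 9.75 − 2.287 = 7.463 mg/L.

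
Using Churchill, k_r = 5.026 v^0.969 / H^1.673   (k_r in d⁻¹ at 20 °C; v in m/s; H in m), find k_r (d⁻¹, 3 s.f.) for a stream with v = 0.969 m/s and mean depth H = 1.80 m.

k_r = 5.026 × 0.969^0.969 / 1.80^1.673 = 5.026 × 0.9699 / 2.673 = 1.823 d⁻¹.

k_r ≈ 1.82 d⁻¹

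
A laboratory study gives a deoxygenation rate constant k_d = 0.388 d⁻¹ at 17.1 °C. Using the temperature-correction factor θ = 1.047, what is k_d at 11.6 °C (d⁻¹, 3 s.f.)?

k_d ≈ 0.301 d⁻¹

k_d(T₂) = k_d(T₁) · θ^(T₂−T₁) = 0.388 × 1.047^(11.6−17.1)
= 0.388 × 1.047^-5.50 = 0.388 × 0.7768 = 0.3014 d⁻¹.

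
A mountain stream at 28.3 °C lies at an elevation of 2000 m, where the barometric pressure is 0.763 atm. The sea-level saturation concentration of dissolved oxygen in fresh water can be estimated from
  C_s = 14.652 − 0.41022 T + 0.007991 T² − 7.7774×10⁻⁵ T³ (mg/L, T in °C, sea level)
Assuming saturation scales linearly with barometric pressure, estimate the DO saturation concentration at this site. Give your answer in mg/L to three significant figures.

At sea level: C_s = 14.652 − 0.41022×28.3 + 0.007991×28.3² − 7.7774×10⁻⁵×28.3³ = 7.680 mg/L.
Pressure correction: C_s' = 7.680 × 0.763 = 5.860 mg/L.

C_s ≈ 5.86 mg/L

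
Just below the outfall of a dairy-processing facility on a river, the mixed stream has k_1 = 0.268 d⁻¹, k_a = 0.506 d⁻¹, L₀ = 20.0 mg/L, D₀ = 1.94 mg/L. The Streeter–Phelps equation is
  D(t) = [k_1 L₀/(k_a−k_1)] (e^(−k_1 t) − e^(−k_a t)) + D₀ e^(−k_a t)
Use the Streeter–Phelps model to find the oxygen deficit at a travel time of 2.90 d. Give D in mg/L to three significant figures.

k_1 L₀/(k_a−k_1) = 0.268×20.0/(0.506−0.268) = 5.360/0.2380 = 22.52 mg/L.
e^(−k_1 t) = e^(−0.268×2.900) = 0.4597; e^(−k_a t) = e^(−0.506×2.900) = 0.2305.
D = 22.52 × (0.4597 − 0.2305) + 1.94 × 0.2305 = 5.161 + 0.4472 = 5.608 mg/L.

D ≈ 5.61 mg/L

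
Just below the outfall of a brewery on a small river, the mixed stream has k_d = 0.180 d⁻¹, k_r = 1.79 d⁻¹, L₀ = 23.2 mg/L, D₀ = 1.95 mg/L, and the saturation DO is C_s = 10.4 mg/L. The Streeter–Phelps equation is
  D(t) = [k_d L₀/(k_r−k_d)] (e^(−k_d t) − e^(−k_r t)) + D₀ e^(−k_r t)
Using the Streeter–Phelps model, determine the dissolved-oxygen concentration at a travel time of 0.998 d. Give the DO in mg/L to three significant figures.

k_d L₀/(k_r−k_d) = 0.180×23.2/(1.79−0.180) = 4.176/1.610 = 2.594 mg/L.
e^(−k_d t) = e^(−0.180×0.9980) = 0.8356; e^(−k_r t) = e^(−1.79×0.9980) = 0.1676.
D = 2.594 × (0.8356 − 0.1676) + 1.95 × 0.1676 = 1.733 + 0.3267 = 2.059 mg/L.
DO = C_s − D = 10.4 − 2.059 = 8.341 mg/L.

DO ≈ 8.34 mg/L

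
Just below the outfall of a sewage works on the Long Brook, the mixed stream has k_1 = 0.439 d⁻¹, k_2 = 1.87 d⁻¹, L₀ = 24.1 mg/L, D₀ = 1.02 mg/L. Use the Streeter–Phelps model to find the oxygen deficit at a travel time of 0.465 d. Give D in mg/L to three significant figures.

D ≈ 3.36 mg/L

k_1 L₀/(k_2−k_1) = 0.439×24.1/(1.87−0.439) = 10.58/1.431 = 7.393 mg/L.
e^(−k_1 t) = e^(−0.439×0.4650) = 0.8154; e^(−k_2 t) = e^(−1.87×0.4650) = 0.4191.
D = 7.393 × (0.8154 − 0.4191) + 1.02 × 0.4191 = 2.929 + 0.4275 = 3.357 mg/L.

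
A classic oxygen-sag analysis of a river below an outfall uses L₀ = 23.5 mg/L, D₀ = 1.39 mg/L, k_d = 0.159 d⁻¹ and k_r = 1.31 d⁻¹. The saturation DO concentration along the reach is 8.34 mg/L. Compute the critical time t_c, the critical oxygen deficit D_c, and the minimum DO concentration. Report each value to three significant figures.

t_c ≈ 1.35 d; D_c ≈ 2.30 mg/L; min DO ≈ 6.04 mg/L

At the critical point dD/dt = 0, so k_d L₀ e^(−k_d t) = k_r D. Substituting D(t) from the Streeter–Phelps equation and solving for t gives
t_c = ln[(k_r/k_d)(1 − D₀(k_r−k_d)/(k_d L₀))] / (k_r−k_d).
Here k_r−k_d = 1.151 d⁻¹ and 1 − D₀(k_r−k_d)/(k_d L₀) = 1 − 1.39×1.151/(0.159×23.5) = 0.5718, so
t_c = ln(8.239 × 0.5718) / 1.151 = 1.550 / 1.151 = 1.347 d.
L(t_c) = L₀ e^(−k_d t_c) = 23.5 × 0.8073 = 18.97 mg/L, and at the critical point k_r D_c = k_d L, so D_c = (0.159/1.31) × 18.97 = 2.303 mg/L.
Minimum DO = C_s − D_c = 8.34 − 2.303 = 6.037 mg/L.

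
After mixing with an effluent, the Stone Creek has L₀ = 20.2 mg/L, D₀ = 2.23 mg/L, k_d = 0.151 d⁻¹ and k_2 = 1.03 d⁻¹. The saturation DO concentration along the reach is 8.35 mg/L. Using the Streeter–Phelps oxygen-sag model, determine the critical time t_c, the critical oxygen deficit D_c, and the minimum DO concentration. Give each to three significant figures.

At the critical point dD/dt = 0, so k_d L₀ e^(−k_d t) = k_2 D. Substituting D(t) from the Streeter–Phelps equation and solving for t gives
t_c = ln[(k_2/k_d)(1 − D₀(k_2−k_d)/(k_d L₀))] / (k_2−k_d).
Here k_2−k_d = 0.8790 d⁻¹ and 1 − D₀(k_2−k_d)/(k_d L₀) = 1 − 2.23×0.8790/(0.151×20.2) = 0.3574, so
t_c = ln(6.821 × 0.3574) / 0.8790 = 0.8910 / 0.8790 = 1.014 d.
L(t_c) = L₀ e^(−k_d t_c) = 20.2 × 0.8581 = 17.33 mg/L, and at the critical point k_2 D_c = k_d L, so D_c = (0.151/1.03) × 17.33 = 2.541 mg/L.
Minimum DO = C_s − D_c = 8.35 − 2.541 = 5.809 mg/L.

t_c ≈ 1.01 d; D_c ≈ 2.54 mg/L; min DO ≈ 5.81 mg/L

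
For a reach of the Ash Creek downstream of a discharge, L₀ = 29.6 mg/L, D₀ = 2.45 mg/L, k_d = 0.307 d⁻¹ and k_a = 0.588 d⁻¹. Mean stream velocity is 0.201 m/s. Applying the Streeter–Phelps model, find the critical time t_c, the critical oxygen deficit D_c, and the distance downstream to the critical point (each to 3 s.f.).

t_c ≈ 2.03 d; D_c ≈ 8.28 mg/L; x_c ≈ 35.3 km

At the critical point dD/dt = 0, so k_d L₀ e^(−k_d t) = k_a D. Substituting D(t) from the Streeter–Phelps equation and solving for t gives
t_c = ln[(k_a/k_d)(1 − D₀(k_a−k_d)/(k_d L₀))] / (k_a−k_d).
Here k_a−k_d = 0.2810 d⁻¹ and 1 − D₀(k_a−k_d)/(k_d L₀) = 1 − 2.45×0.2810/(0.307×29.6) = 0.9242, so
t_c = ln(1.915 × 0.9242) / 0.2810 = 0.5711 / 0.2810 = 2.032 d.
L(t_c) = L₀ e^(−k_d t_c) = 29.6 × 0.5358 = 15.86 mg/L, and at the critical point k_a D_c = k_d L, so D_c = (0.307/0.588) × 15.86 = 8.281 mg/L.
x_c = v t_c = 0.201 m/s × 2.032 d × 86400 s/d = 35290 m ≈ 35.3 km.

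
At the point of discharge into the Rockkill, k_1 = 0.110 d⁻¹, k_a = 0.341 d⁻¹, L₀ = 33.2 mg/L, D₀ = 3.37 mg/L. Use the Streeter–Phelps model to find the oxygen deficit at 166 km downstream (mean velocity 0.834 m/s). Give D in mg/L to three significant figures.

Travel time t = x/v = 166 km / (0.834 m/s) = 166000 m / 0.834 m/s = 199000 s = 2.304 d.
k_1 L₀/(k_a−k_1) = 0.110×33.2/(0.341−0.110) = 3.652/0.2310 = 15.81 mg/L.
e^(−k_1 t) = e^(−0.110×2.304) = 0.7762; e^(−k_a t) = e^(−0.341×2.304) = 0.4559.
D = 15.81 × (0.7762 − 0.4559) + 3.37 × 0.4559 = 5.064 + 1.536 = 6.600 mg/L.

D ≈ 6.60 mg/L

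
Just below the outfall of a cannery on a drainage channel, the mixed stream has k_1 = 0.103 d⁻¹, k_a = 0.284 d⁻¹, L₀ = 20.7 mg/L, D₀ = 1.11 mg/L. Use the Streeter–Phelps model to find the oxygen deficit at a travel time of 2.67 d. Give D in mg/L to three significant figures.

D ≈ 3.95 mg/L

k_1 L₀/(k_a−k_1) = 0.103×20.7/(0.284−0.103) = 2.132/0.1810 = 11.78 mg/L.
e^(−k_1 t) = e^(−0.103×2.670) = 0.7596; e^(−k_a t) = e^(−0.284×2.670) = 0.4685.
D = 11.78 × (0.7596 − 0.4685) + 1.11 × 0.4685 = 3.429 + 0.5200 = 3.949 mg/L.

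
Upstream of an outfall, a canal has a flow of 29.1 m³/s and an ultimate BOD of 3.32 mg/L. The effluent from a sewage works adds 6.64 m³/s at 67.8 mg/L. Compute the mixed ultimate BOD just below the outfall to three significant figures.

15.3 mg/L

Flow-weighted mixing: C = (Q_r C_r + Q_w C_w)/(Q_r + Q_w)
= (29.1×3.32 + 6.64×67.8)/(29.1 + 6.64) = 546.8/35.74 = 15.30 mg/L.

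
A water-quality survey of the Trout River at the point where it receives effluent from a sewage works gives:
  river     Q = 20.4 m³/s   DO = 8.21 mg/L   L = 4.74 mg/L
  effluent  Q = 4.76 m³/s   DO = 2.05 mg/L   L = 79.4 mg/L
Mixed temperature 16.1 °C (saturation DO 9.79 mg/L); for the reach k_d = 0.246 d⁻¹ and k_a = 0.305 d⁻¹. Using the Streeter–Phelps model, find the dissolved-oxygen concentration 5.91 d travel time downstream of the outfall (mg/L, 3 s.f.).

Mixed DO = (20.4×8.21 + 4.76×2.05)/(20.4+4.76) = 177.2/25.16 = 7.045 mg/L.
Mixed L₀ = (20.4×4.74 + 4.76×79.4)/(25.16) = 474.6/25.16 = 18.86 mg/L.
Initial deficit D₀ = C_s − DO₀ = 9.79 − 7.045 = 2.745 mg/L.
D(5.91) = [0.246×18.86/(0.305−0.246)](e^(−0.246×5.91) − e^(−0.305×5.91)) + 2.745 e^(−0.305×5.91)
= 78.66 × (0.2337 − 0.1649) + 2.745 × 0.1649 = 5.863 mg/L.
DO = 9.79 − 5.863 = 3.927 mg/L.

DO ≈ 3.93 mg/L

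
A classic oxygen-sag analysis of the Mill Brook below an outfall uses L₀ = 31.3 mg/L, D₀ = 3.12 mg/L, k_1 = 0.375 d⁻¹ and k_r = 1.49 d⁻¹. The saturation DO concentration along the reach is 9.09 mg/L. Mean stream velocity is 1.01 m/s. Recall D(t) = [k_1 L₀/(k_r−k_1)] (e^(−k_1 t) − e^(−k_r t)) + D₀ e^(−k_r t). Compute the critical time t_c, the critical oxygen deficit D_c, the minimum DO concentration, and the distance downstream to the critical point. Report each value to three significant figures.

t_c ≈ 0.922 d; D_c ≈ 5.57 mg/L; min DO ≈ 3.52 mg/L; x_c ≈ 80.5 km

With k_r/k_1 = 3.973 and 1 − D₀(k_r−k_1)/(k_1 L₀) = 0.7036,
t_c = ln(3.973 × 0.7036) / (1.49 − 0.375) = ln(2.796) / 1.115 = 1.028/1.115 = 0.9220 d.
D_c = (k_1/k_r) L₀ e^(−k_1 t_c) = (0.375/1.49) × 31.3 × e^(−0.375×0.9220) = 0.2517 × 31.3 × 0.7077 = 5.575 mg/L.
Minimum DO = C_s − D_c = 9.09 − 5.575 = 3.515 mg/L.
x_c = v t_c = 1.01 m/s × 0.9220 d × 86400 s/d = 80460 m ≈ 80.5 km.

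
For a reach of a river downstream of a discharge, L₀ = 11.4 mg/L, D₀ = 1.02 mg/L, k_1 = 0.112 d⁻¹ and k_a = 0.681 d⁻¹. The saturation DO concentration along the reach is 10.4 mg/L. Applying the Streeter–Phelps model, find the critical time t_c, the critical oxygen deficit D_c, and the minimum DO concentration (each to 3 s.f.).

At the critical point dD/dt = 0, so k_1 L₀ e^(−k_1 t) = k_a D. Substituting D(t) from the Streeter–Phelps equation and solving for t gives
t_c = ln[(k_a/k_1)(1 − D₀(k_a−k_1)/(k_1 L₀))] / (k_a−k_1).
Here k_a−k_1 = 0.5690 d⁻¹ and 1 − D₀(k_a−k_1)/(k_1 L₀) = 1 − 1.02×0.5690/(0.112×11.4) = 0.5454, so
t_c = ln(6.080 × 0.5454) / 0.5690 = 1.199 / 0.5690 = 2.107 d.
D_c = (k_1/k_a) L₀ e^(−k_1 t_c) = (0.112/0.681) × 11.4 × e^(−0.112×2.107) = 0.1645 × 11.4 × 0.7898 = 1.481 mg/L.
Minimum DO = C_s − D_c = 10.4 − 1.481 = 8.919 mg/L.

t_c ≈ 2.11 d; D_c ≈ 1.48 mg/L; min DO ≈ 8.92 mg/L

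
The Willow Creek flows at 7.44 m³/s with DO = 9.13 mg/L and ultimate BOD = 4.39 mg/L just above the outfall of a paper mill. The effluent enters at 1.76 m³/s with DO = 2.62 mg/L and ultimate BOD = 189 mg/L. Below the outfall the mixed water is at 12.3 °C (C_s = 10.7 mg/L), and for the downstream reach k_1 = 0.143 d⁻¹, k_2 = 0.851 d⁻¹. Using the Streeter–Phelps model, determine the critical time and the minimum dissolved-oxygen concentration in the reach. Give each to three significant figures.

Mixed DO = (7.44×9.13 + 1.76×2.62)/(7.44+1.76) = 72.54/9.200 = 7.885 mg/L.
Mixed L₀ = (7.44×4.39 + 1.76×189)/(9.200) = 365.3/9.200 = 39.71 mg/L.
Initial deficit D₀ = C_s − DO₀ = 10.7 − 7.885 = 2.815 mg/L.
t_c = (1/0.7080) ln[(0.851/0.143)(1 − 2.815×0.7080/(0.143×39.71))] = 1.412 × ln(3.862) = 1.908 d.
D_c = (0.143/0.851) × 39.71 × e^(−0.143×1.908) = 0.1680 × 39.71 × 0.7612 = 5.079 mg/L.
Minimum DO = 10.7 − 5.079 = 5.621 mg/L.

t_c ≈ 1.91 d; minimum DO ≈ 5.62 mg/L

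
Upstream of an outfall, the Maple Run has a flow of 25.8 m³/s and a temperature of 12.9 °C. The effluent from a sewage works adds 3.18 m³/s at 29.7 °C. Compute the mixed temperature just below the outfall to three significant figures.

Flow-weighted mixing: C = (Q_r C_r + Q_w C_w)/(Q_r + Q_w)
= (25.8×12.9 + 3.18×29.7)/(25.8 + 3.18) = 427.3/28.98 = 14.74 °C.

14.7 °C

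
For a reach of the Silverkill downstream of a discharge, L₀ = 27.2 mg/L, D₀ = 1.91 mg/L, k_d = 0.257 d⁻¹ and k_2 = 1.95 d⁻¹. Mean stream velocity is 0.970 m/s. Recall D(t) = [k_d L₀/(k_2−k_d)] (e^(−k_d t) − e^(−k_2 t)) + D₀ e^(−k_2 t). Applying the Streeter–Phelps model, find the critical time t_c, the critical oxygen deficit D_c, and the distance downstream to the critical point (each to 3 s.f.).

With k_2/k_d = 7.588 and 1 − D₀(k_2−k_d)/(k_d L₀) = 0.5374,
t_c = ln(7.588 × 0.5374) / (1.95 − 0.257) = ln(4.078) / 1.693 = 1.406/1.693 = 0.8302 d.
D_c = (k_d/k_2) L₀ e^(−k_d t_c) = (0.257/1.95) × 27.2 × e^(−0.257×0.8302) = 0.1318 × 27.2 × 0.8079 = 2.896 mg/L.
x_c = v t_c = 0.970 m/s × 0.8302 d × 86400 s/d = 69580 m ≈ 69.6 km.

t_c ≈ 0.830 d; D_c ≈ 2.90 mg/L; x_c ≈ 69.6 km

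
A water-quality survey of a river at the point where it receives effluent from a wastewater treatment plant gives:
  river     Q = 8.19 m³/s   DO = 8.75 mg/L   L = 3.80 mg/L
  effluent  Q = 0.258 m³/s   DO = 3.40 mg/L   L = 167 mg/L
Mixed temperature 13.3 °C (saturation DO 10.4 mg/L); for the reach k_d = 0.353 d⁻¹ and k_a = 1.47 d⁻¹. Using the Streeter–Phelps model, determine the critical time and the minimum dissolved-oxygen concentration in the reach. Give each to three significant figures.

t_c ≈ 0.329 d; minimum DO ≈ 8.52 mg/L

Mixed DO = (8.19×8.75 + 0.258×3.40)/(8.19+0.258) = 72.54/8.448 = 8.587 mg/L.
Mixed L₀ = (8.19×3.80 + 0.258×167)/(8.448) = 74.21/8.448 = 8.784 mg/L.
Initial deficit D₀ = C_s − DO₀ = 10.4 − 8.587 = 1.813 mg/L.
t_c = (1/1.117) ln[(1.47/0.353)(1 − 1.813×1.117/(0.353×8.784))] = 0.8953 × ln(1.444) = 0.3289 d.
D_c = (0.353/1.47) × 8.784 × e^(−0.353×0.3289) = 0.2401 × 8.784 × 0.8904 = 1.878 mg/L.
Minimum DO = 10.4 − 1.878 = 8.522 mg/L.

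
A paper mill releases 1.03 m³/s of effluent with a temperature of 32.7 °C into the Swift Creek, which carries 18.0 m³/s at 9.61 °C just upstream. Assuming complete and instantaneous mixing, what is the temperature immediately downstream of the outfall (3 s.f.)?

Flow-weighted mixing: C = (Q_r C_r + Q_w C_w)/(Q_r + Q_w)
= (18.0×9.61 + 1.03×32.7)/(18.0 + 1.03) = 206.7/19.03 = 10.86 °C.

10.9 °C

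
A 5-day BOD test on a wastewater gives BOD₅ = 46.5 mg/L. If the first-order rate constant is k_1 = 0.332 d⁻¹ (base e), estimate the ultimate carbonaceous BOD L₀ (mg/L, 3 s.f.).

BOD₅ = L₀(1 − e^(−5k_1)) ⇒ L₀ = BOD₅ / (1 − e^(−5×0.332))
= 46.5 / (1 − 0.1901) = 46.5 / 0.8099 = 57.42 mg/L.

L₀ ≈ 57.4 mg/L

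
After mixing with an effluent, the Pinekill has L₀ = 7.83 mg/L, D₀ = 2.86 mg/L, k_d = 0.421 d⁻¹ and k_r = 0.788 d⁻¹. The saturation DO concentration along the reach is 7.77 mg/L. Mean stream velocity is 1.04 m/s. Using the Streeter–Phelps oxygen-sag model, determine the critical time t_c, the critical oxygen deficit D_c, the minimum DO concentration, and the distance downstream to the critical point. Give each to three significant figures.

With k_r/k_d = 1.872 and 1 − D₀(k_r−k_d)/(k_d L₀) = 0.6816,
t_c = ln(1.872 × 0.6816) / (0.788 − 0.421) = ln(1.276) / 0.3670 = 0.2435/0.3670 = 0.6636 d.
D_c = (k_d/k_r) L₀ e^(−k_d t_c) = (0.421/0.788) × 7.83 × e^(−0.421×0.6636) = 0.5343 × 7.83 × 0.7563 = 3.164 mg/L.
Minimum DO = C_s − D_c = 7.77 − 3.164 = 4.606 mg/L.
x_c = v t_c = 1.04 m/s × 0.6636 d × 86400 s/d = 59630 m ≈ 59.6 km.

t_c ≈ 0.664 d; D_c ≈ 3.16 mg/L; min DO ≈ 4.61 mg/L; x_c ≈ 59.6 km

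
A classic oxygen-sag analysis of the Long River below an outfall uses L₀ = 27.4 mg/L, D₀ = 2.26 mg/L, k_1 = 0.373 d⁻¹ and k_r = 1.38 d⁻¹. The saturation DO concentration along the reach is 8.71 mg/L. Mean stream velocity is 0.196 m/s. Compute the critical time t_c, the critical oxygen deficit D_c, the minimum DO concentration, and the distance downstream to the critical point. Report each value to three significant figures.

t_c ≈ 1.05 d; D_c ≈ 5.01 mg/L; min DO ≈ 3.70 mg/L; x_c ≈ 17.8 km

t_c = [1/(k_r−k_1)] ln[(k_r/k_1)(1 − D₀(k_r−k_1)/(k_1 L₀))]
= [1/(1.38−0.373)] ln[(1.38/0.373)(1 − 2.26×1.007/(0.373×27.4))]
= (1/1.007) ln[3.700 × 0.7773] = 0.9930 × ln(2.876) = 0.9930 × 1.056 = 1.049 d.
D_c = (k_1/k_r) L₀ e^(−k_1 t_c) = (0.373/1.38) × 27.4 × e^(−0.373×1.049) = 0.2703 × 27.4 × 0.6762 = 5.008 mg/L.
Minimum DO = C_s − D_c = 8.71 − 5.008 = 3.702 mg/L.
x_c = v t_c = 0.196 m/s × 1.049 d × 86400 s/d = 17760 m ≈ 17.8 km.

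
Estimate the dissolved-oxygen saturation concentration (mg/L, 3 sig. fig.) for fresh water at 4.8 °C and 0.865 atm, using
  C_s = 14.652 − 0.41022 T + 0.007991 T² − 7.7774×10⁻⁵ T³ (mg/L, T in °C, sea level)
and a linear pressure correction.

At sea level: C_s = 14.652 − 0.41022×4.8 + 0.007991×4.8² − 7.7774×10⁻⁵×4.8³ = 12.86 mg/L.
Pressure correction: C_s' = 12.86 × 0.865 = 11.12 mg/L.

C_s ≈ 11.1 mg/L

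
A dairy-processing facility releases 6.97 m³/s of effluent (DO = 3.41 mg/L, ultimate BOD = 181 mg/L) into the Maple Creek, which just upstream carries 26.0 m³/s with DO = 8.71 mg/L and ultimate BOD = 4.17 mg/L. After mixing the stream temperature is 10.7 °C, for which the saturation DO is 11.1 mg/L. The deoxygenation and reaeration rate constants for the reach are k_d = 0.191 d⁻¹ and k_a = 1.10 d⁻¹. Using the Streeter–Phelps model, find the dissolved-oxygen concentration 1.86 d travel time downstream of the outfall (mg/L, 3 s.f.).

Mixed DO = (26.0×8.71 + 6.97×3.41)/(26.0+6.97) = 250.2/32.97 = 7.590 mg/L.
Mixed L₀ = (26.0×4.17 + 6.97×181)/(32.97) = 1370/32.97 = 41.55 mg/L.
Initial deficit D₀ = C_s − DO₀ = 11.1 − 7.590 = 3.510 mg/L.
D(1.86) = [0.191×41.55/(1.10−0.191)](e^(−0.191×1.86) − e^(−1.10×1.86)) + 3.510 e^(−1.10×1.86)
= 8.731 × (0.7010 − 0.1293) + 3.510 × 0.1293 = 5.446 mg/L.
DO = 11.1 − 5.446 = 5.654 mg/L.

DO ≈ 5.65 mg/L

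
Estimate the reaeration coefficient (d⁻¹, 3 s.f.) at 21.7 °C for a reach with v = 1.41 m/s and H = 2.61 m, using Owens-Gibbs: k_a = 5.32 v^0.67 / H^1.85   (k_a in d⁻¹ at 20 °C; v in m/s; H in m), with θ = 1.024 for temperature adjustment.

k_a(20) = 5.32 × 1.41^0.67 / 2.61^1.85 = 5.32 × 1.259 / 5.899 = 1.135 d⁻¹.
k_a(21.7) = 1.135 × 1.024^(21.7−20) = 1.135 × 1.041 = 1.182 d⁻¹.

k_a ≈ 1.18 d⁻¹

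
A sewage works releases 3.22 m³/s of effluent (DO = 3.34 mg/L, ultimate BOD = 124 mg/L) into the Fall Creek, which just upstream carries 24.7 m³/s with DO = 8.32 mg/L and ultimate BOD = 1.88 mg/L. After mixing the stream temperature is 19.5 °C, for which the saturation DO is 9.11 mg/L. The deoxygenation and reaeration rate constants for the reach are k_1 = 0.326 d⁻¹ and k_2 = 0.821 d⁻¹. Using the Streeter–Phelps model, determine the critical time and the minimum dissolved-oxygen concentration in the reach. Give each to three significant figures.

t_c ≈ 1.59 d; minimum DO ≈ 5.33 mg/L

Mixed DO = (24.7×8.32 + 3.22×3.34)/(24.7+3.22) = 216.3/27.92 = 7.746 mg/L.
Mixed L₀ = (24.7×1.88 + 3.22×124)/(27.92) = 445.7/27.92 = 15.96 mg/L.
Initial deficit D₀ = C_s − DO₀ = 9.11 − 7.746 = 1.364 mg/L.
t_c = (1/0.4950) ln[(0.821/0.326)(1 − 1.364×0.4950/(0.326×15.96))] = 2.020 × ln(2.192) = 1.585 d.
D_c = (0.326/0.821) × 15.96 × e^(−0.326×1.585) = 0.3971 × 15.96 × 0.5965 = 3.781 mg/L.
Minimum DO = 9.11 − 3.781 = 5.329 mg/L.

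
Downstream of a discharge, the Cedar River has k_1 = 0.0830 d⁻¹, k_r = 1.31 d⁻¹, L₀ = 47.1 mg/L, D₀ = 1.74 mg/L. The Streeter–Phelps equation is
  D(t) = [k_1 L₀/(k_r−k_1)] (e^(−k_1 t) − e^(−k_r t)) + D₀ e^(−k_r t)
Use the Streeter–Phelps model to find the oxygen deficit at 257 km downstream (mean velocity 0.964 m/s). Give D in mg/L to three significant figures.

D ≈ 2.44 mg/L

Travel time t = x/v = 257 km / (0.964 m/s) = 257000 m / 0.964 m/s = 266600 s = 3.086 d.
k_1 L₀/(k_r−k_1) = 0.0830×47.1/(1.31−0.0830) = 3.909/1.227 = 3.186 mg/L.
e^(−k_1 t) = e^(−0.0830×3.086) = 0.7741; e^(−k_r t) = e^(−1.31×3.086) = 0.01756.
D = 3.186 × (0.7741 − 0.01756) + 1.74 × 0.01756 = 2.410 + 0.03055 = 2.441 mg/L.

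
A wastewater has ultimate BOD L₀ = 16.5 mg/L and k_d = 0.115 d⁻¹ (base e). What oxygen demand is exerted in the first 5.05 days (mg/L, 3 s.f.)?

y_t = L₀(1 − e^(−k_d t)) = 16.5 × (1 − e^(−0.115×5.05))
= 16.5 × (1 − 0.5595) = 16.5 × 0.4405 = 7.269 mg/L.

y ≈ 7.27 mg/L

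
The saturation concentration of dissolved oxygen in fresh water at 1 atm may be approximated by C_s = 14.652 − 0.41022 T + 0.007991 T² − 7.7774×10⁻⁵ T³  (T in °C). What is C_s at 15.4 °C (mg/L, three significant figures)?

C_s = 14.652 − 0.41022×15.4 + 0.007991×15.4² − 7.7774×10⁻⁵×15.4³ = 9.946 mg/L.

C_s ≈ 9.95 mg/L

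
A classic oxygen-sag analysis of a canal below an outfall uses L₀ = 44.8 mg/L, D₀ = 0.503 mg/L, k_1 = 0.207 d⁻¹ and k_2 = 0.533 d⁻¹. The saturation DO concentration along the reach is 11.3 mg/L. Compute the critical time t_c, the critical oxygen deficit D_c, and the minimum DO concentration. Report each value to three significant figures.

t_c ≈ 2.85 d; D_c ≈ 9.65 mg/L; min DO ≈ 1.65 mg/L

With k_2/k_1 = 2.575 and 1 − D₀(k_2−k_1)/(k_1 L₀) = 0.9823,
t_c = ln(2.575 × 0.9823) / (0.533 − 0.207) = ln(2.529) / 0.3260 = 0.9280/0.3260 = 2.847 d.
L(t_c) = L₀ e^(−k_1 t_c) = 44.8 × 0.5548 = 24.85 mg/L, and at the critical point k_2 D_c = k_1 L, so D_c = (0.207/0.533) × 24.85 = 9.652 mg/L.
Minimum DO = C_s − D_c = 11.3 − 9.652 = 1.648 mg/L.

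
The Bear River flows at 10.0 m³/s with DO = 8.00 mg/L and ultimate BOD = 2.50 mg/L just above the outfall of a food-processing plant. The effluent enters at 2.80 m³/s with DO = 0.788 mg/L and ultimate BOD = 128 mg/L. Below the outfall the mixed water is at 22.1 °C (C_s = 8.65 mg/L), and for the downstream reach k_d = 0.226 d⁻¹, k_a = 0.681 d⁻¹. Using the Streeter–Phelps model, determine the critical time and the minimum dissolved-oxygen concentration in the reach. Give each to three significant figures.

t_c ≈ 2.07 d; minimum DO ≈ 2.42 mg/L

Mixed DO = (10.0×8.00 + 2.80×0.788)/(10.0+2.80) = 82.21/12.80 = 6.422 mg/L.
Mixed L₀ = (10.0×2.50 + 2.80×128)/(12.80) = 383.4/12.80 = 29.95 mg/L.
Initial deficit D₀ = C_s − DO₀ = 8.65 − 6.422 = 2.228 mg/L.
t_c = (1/0.4550) ln[(0.681/0.226)(1 − 2.228×0.4550/(0.226×29.95))] = 2.198 × ln(2.562) = 2.068 d.
D_c = (0.226/0.681) × 29.95 × e^(−0.226×2.068) = 0.3319 × 29.95 × 0.6267 = 6.229 mg/L.
Minimum DO = 8.65 − 6.229 = 2.421 mg/L.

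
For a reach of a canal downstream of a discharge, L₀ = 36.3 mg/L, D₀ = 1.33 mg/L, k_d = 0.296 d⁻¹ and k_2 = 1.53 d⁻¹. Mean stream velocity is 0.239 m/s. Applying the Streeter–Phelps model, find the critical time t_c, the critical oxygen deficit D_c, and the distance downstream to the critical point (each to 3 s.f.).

At the critical point dD/dt = 0, so k_d L₀ e^(−k_d t) = k_2 D. Substituting D(t) from the Streeter–Phelps equation and solving for t gives
t_c = ln[(k_2/k_d)(1 − D₀(k_2−k_d)/(k_d L₀))] / (k_2−k_d).
Here k_2−k_d = 1.234 d⁻¹ and 1 − D₀(k_2−k_d)/(k_d L₀) = 1 − 1.33×1.234/(0.296×36.3) = 0.8473, so
t_c = ln(5.169 × 0.8473) / 1.234 = 1.477 / 1.234 = 1.197 d.
L(t_c) = L₀ e^(−k_d t_c) = 36.3 × 0.7017 = 25.47 mg/L, and at the critical point k_2 D_c = k_d L, so D_c = (0.296/1.53) × 25.47 = 4.928 mg/L.
x_c = v t_c = 0.239 m/s × 1.197 d × 86400 s/d = 24710 m ≈ 24.7 km.

t_c ≈ 1.20 d; D_c ≈ 4.93 mg/L; x_c ≈ 24.7 km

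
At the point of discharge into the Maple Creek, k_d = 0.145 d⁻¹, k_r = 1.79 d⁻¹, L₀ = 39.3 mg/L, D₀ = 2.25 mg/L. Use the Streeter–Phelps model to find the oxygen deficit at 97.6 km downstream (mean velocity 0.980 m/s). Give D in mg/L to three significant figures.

D ≈ 2.78 mg/L

Travel time t = x/v = 97.6 km / (0.980 m/s) = 97600 m / 0.980 m/s = 99590 s = 1.153 d.
k_d L₀/(k_r−k_d) = 0.145×39.3/(1.79−0.145) = 5.698/1.645 = 3.464 mg/L.
e^(−k_d t) = e^(−0.145×1.153) = 0.8461; e^(−k_r t) = e^(−1.79×1.153) = 0.1270.
D = 3.464 × (0.8461 − 0.1270) + 2.25 × 0.1270 = 2.491 + 0.2858 = 2.777 mg/L.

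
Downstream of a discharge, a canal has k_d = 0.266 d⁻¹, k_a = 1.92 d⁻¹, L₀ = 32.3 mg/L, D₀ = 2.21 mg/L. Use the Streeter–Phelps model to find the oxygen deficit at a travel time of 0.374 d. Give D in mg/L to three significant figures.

k_d L₀/(k_a−k_d) = 0.266×32.3/(1.92−0.266) = 8.592/1.654 = 5.195 mg/L.
e^(−k_d t) = e^(−0.266×0.3740) = 0.9053; e^(−k_a t) = e^(−1.92×0.3740) = 0.4877.
D = 5.195 × (0.9053 − 0.4877) + 2.21 × 0.4877 = 2.169 + 1.078 = 3.247 mg/L.

D ≈ 3.25 mg/L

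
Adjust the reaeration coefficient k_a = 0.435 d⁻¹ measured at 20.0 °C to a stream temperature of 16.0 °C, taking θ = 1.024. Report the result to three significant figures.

k_a ≈ 0.396 d⁻¹

k_a(T₂) = k_a(T₁) · θ^(T₂−T₁) = 0.435 × 1.024^(16.0−20.0)
= 0.435 × 1.024^-4.00 = 0.435 × 0.9095 = 0.3956 d⁻¹.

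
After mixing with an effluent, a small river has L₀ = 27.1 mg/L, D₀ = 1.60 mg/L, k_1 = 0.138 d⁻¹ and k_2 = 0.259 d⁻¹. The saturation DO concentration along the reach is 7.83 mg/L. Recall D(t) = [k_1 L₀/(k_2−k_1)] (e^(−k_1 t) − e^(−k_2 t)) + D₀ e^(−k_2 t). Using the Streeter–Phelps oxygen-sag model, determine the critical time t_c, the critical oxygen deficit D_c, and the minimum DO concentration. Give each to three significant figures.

At the critical point dD/dt = 0, so k_1 L₀ e^(−k_1 t) = k_2 D. Substituting D(t) from the Streeter–Phelps equation and solving for t gives
t_c = ln[(k_2/k_1)(1 − D₀(k_2−k_1)/(k_1 L₀))] / (k_2−k_1).
Here k_2−k_1 = 0.1210 d⁻¹ and 1 − D₀(k_2−k_1)/(k_1 L₀) = 1 − 1.60×0.1210/(0.138×27.1) = 0.9482, so
t_c = ln(1.877 × 0.9482) / 0.1210 = 0.5764 / 0.1210 = 4.764 d.
D_c = (k_1/k_2) L₀ e^(−k_1 t_c) = (0.138/0.259) × 27.1 × e^(−0.138×4.764) = 0.5328 × 27.1 × 0.5182 = 7.482 mg/L.
Minimum DO = C_s − D_c = 7.83 − 7.482 = 0.3476 mg/L.

t_c ≈ 4.76 d; D_c ≈ 7.48 mg/L; min DO ≈ 0.348 mg/L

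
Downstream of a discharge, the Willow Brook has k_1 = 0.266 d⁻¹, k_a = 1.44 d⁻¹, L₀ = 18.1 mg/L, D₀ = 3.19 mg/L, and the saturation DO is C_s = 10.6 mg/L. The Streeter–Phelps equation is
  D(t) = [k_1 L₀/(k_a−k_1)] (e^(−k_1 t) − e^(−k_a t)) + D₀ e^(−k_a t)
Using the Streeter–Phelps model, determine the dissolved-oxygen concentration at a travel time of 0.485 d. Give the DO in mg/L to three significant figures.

DO ≈ 7.45 mg/L

k_1 L₀/(k_a−k_1) = 0.266×18.1/(1.44−0.266) = 4.815/1.174 = 4.101 mg/L.
e^(−k_1 t) = e^(−0.266×0.4850) = 0.8790; e^(−k_a t) = e^(−1.44×0.4850) = 0.4974.
D = 4.101 × (0.8790 − 0.4974) + 3.19 × 0.4974 = 1.565 + 1.587 = 3.152 mg/L.
DO = C_s − D = 10.6 − 3.152 = 7.448 mg/L.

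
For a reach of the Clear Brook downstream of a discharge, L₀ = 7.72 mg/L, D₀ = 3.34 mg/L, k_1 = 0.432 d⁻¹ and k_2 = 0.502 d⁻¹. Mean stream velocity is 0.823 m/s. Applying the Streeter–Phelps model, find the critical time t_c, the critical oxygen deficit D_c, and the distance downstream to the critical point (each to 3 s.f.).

With k_2/k_1 = 1.162 and 1 − D₀(k_2−k_1)/(k_1 L₀) = 0.9299,
t_c = ln(1.162 × 0.9299) / (0.502 − 0.432) = ln(1.081) / 0.07000 = 0.07749/0.07000 = 1.107 d.
D_c = (k_1/k_2) L₀ e^(−k_1 t_c) = (0.432/0.502) × 7.72 × e^(−0.432×1.107) = 0.8606 × 7.72 × 0.6199 = 4.118 mg/L.
x_c = v t_c = 0.823 m/s × 1.107 d × 86400 s/d = 78720 m ≈ 78.7 km.

t_c ≈ 1.11 d; D_c ≈ 4.12 mg/L; x_c ≈ 78.7 km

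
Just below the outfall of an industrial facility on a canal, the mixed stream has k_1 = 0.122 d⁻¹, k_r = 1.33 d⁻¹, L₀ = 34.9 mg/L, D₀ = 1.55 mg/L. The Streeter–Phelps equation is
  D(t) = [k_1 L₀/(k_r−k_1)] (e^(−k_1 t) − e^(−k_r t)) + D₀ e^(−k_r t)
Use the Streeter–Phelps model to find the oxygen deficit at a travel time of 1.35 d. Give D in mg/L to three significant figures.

k_1 L₀/(k_r−k_1) = 0.122×34.9/(1.33−0.122) = 4.258/1.208 = 3.525 mg/L.
e^(−k_1 t) = e^(−0.122×1.350) = 0.8481; e^(−k_r t) = e^(−1.33×1.350) = 0.1660.
D = 3.525 × (0.8481 − 0.1660) + 1.55 × 0.1660 = 2.404 + 0.2574 = 2.662 mg/L.

D ≈ 2.66 mg/L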